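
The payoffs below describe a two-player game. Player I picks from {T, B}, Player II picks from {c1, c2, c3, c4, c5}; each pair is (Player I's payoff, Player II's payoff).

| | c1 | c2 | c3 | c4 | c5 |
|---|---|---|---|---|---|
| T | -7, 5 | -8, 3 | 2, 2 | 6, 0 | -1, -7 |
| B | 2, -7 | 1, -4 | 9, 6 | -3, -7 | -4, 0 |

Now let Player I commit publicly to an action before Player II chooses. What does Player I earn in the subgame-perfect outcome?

Player II best-responds to each possible Player I move:
- T → Player II plays c1 (best of 5, 3, 2, 0, -7); Player I gets -7.
- B → Player II plays c3 (best of -7, -4, 6, -7, 0); Player I gets 9.
Player I's induced payoffs are -7, 9, so Player I commits to B. Subgame-perfect outcome: (B, c3) with payoffs (9, 6).

9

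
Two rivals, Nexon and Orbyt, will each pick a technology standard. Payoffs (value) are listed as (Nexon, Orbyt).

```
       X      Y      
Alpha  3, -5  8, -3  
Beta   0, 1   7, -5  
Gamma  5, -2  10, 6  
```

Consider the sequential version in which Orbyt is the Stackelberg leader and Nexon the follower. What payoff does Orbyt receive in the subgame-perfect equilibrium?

Nexon best-responds to each possible Orbyt move:
- X: BR = Gamma, leader payoff -2.
- Y: BR = Gamma, leader payoff 6.
Maximizing over -2, 6, Orbyt chooses Y. Subgame-perfect outcome: (Gamma, Y) with payoffs (10, 6).

6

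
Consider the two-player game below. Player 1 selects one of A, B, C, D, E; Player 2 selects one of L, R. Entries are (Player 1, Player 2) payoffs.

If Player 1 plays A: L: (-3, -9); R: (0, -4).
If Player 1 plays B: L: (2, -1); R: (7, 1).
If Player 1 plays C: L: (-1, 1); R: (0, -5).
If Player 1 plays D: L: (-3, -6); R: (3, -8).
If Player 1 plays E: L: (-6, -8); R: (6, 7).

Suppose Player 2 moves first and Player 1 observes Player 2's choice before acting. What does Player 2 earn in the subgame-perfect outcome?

Work backward from Player 1's decision.
- L: BR = B, leader payoff -1.
- R: BR = B, leader payoff 1.
Among -1, 1, the best is 1 at R. Subgame-perfect outcome: (B, R) with payoffs (7, 1).

1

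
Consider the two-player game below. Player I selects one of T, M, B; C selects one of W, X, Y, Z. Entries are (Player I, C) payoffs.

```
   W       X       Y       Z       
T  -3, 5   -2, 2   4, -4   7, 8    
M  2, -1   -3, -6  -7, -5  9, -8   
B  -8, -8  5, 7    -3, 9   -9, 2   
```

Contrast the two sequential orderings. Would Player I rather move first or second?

If Player I leads: C's best replies are T→Z, M→W, B→Y; Player I's induced payoffs 7, 2, -3; outcome (T, Z), payoffs (7, 8).
If C leads: Player I's best replies are W→M, X→B, Y→T, Z→M; C's induced payoffs -1, 7, -4, -8; outcome (B, X), payoffs (5, 7).
Player I gets 7 moving first and 5 moving second, so Player I prefers to move first.

first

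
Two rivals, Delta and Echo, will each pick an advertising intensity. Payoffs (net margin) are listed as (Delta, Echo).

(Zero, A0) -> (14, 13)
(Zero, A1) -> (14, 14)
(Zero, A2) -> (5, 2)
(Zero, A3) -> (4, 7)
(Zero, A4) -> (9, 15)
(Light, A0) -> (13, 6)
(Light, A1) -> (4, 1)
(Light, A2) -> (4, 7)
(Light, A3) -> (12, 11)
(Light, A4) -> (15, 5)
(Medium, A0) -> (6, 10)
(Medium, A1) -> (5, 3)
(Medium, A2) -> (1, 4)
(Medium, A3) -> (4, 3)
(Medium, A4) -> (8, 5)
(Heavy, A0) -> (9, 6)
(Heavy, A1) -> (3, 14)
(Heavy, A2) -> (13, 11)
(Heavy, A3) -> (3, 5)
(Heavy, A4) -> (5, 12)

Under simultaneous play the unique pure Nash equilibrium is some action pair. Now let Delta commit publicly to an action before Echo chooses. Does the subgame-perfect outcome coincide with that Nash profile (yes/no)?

Work backward from Echo's decision.
- Zero: Echo compares 13, 14, 2, 7, 15 and picks A4; Delta would get 9.
- Light: Echo compares 6, 1, 7, 11, 5 and picks A3; Delta would get 12.
- Medium: Echo compares 10, 3, 4, 3, 5 and picks A0; Delta would get 6.
- Heavy: Echo compares 6, 14, 11, 5, 12 and picks A1; Delta would get 3.
Among 9, 12, 6, 3, the best is 12 at Light. Subgame-perfect outcome: (Light, A3) with payoffs (12, 11).
For the simultaneous game, intersect best replies.
Delta's best replies: A0→Zero; A1→Zero; A2→Heavy; A3→Light; A4→Light.
Echo's best replies: Zero→A4; Light→A3; Medium→A0; Heavy→A1.
The unique mutual best reply is (Light, A3), giving (12, 11).
Sequential outcome (Light, A3) coincides with the Nash profile (Light, A3).

yes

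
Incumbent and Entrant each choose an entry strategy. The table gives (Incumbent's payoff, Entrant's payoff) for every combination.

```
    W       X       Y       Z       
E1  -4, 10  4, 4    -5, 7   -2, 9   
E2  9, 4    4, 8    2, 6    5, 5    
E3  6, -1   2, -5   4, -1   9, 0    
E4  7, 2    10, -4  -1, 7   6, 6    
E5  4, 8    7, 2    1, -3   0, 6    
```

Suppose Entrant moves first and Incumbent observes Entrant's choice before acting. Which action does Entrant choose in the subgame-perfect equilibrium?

Incumbent best-responds to each possible Entrant move:
- W: Incumbent compares -4, 9, 6, 7, 4 and picks E2; Entrant would get 4.
- X: Incumbent compares 4, 4, 2, 10, 7 and picks E4; Entrant would get -4.
- Y: Incumbent compares -5, 2, 4, -1, 1 and picks E3; Entrant would get -1.
- Z: Incumbent compares -2, 5, 9, 6, 0 and picks E3; Entrant would get 0.
Among 4, -4, -1, 0, the best is 4 at W. Subgame-perfect outcome: (E2, W) with payoffs (9, 4).

W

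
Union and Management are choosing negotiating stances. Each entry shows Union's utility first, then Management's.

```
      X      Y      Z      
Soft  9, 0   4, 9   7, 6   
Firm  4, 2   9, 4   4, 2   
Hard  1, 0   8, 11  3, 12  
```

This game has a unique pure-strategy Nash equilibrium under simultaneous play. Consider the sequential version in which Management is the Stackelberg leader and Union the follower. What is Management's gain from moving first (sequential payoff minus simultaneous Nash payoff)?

2

Work backward from Union's decision.
- X: Union compares 9, 4, 1 and picks Soft; Management would get 0.
- Y: Union compares 4, 9, 8 and picks Firm; Management would get 4.
- Z: Union compares 7, 4, 3 and picks Soft; Management would get 6.
Maximizing over 0, 4, 6, Management chooses Z. Subgame-perfect outcome: (Soft, Z) with payoffs (7, 6).
Now find the simultaneous Nash equilibrium.
Union's best replies: X→Soft; Y→Firm; Z→Soft.
Management's best replies: Soft→Y; Firm→Y; Hard→Z.
The unique mutual best reply is (Firm, Y), giving (9, 4).
Management's commitment gain: 6 − 4 = 2.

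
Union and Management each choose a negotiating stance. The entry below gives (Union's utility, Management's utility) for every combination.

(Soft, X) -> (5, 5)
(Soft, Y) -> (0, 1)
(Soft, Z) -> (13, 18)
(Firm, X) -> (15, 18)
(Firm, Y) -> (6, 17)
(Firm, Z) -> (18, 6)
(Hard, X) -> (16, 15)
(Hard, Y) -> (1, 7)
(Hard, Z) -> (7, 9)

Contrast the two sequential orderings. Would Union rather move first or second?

If Union leads: Management's best replies are Soft→Z, Firm→X, Hard→X; Union's induced payoffs 13, 15, 16; outcome (Hard, X), payoffs (16, 15).
If Management leads: Union's best replies are X→Hard, Y→Firm, Z→Firm; Management's induced payoffs 15, 17, 6; outcome (Firm, Y), payoffs (6, 17).
Union gets 16 moving first and 6 moving second, so Union prefers to move first.

first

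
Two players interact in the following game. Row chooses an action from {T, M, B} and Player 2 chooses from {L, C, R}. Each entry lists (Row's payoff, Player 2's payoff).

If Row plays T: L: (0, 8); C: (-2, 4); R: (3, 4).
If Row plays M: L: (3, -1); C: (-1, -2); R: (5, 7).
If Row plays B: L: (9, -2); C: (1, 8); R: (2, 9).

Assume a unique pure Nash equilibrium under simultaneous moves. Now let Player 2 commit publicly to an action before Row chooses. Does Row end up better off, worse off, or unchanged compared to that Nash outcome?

Row best-responds to each possible Player 2 move:
- L: BR = B, leader payoff -2.
- C: BR = B, leader payoff 8.
- R: BR = M, leader payoff 7.
Among -2, 8, 7, the best is 8 at C. Subgame-perfect outcome: (B, C) with payoffs (1, 8).
Now find the simultaneous Nash equilibrium.
Row's best replies: L→B; C→B; R→M.
Player 2's best replies: T→L; M→R; B→R.
Only (M, R) has each player best-responding; Nash payoffs (5, 7).
Row earns 1 sequentially versus 5 at the Nash outcome: worse off.

worse off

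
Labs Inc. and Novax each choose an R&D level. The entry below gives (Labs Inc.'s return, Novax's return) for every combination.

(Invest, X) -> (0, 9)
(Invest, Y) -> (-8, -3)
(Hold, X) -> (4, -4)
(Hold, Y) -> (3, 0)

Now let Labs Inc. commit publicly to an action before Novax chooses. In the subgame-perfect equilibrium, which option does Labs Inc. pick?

Solve by backward induction (Labs Inc. leads).
- Invest: Novax compares 9, -3 and picks X; Labs Inc. would get 0.
- Hold: Novax compares -4, 0 and picks Y; Labs Inc. would get 3.
Labs Inc.'s induced payoffs are 0, 3, so Labs Inc. commits to Hold. Subgame-perfect outcome: (Hold, Y) with payoffs (3, 0).

Hold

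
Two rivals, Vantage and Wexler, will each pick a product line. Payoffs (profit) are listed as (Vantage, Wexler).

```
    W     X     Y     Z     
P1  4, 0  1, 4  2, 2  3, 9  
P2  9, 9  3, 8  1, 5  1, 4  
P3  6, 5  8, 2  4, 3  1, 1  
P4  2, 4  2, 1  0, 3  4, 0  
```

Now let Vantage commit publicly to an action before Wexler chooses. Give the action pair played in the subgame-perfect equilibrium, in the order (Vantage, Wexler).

Wexler best-responds to each possible Vantage move:
- P1 → Wexler plays Z (best of 0, 4, 2, 9); Vantage gets 3.
- P2 → Wexler plays W (best of 9, 8, 5, 4); Vantage gets 9.
- P3 → Wexler plays W (best of 5, 2, 3, 1); Vantage gets 6.
- P4 → Wexler plays W (best of 4, 1, 3, 0); Vantage gets 2.
Maximizing over 3, 9, 6, 2, Vantage chooses P2. Subgame-perfect outcome: (P2, W) with payoffs (9, 9).

(P2, W)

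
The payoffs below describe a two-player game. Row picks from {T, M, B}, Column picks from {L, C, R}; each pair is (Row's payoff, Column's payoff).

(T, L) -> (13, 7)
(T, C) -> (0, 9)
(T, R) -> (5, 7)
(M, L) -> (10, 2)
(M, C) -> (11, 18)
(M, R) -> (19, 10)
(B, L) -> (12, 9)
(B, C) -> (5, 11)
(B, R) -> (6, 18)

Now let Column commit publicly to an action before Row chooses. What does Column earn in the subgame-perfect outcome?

18

Backward induction with Column moving first.
- L → Row plays T (best of 13, 10, 12); Column gets 7.
- C → Row plays M (best of 0, 11, 5); Column gets 18.
- R → Row plays M (best of 5, 19, 6); Column gets 10.
Column's induced payoffs are 7, 18, 10, so Column commits to C. Subgame-perfect outcome: (M, C) with payoffs (11, 18).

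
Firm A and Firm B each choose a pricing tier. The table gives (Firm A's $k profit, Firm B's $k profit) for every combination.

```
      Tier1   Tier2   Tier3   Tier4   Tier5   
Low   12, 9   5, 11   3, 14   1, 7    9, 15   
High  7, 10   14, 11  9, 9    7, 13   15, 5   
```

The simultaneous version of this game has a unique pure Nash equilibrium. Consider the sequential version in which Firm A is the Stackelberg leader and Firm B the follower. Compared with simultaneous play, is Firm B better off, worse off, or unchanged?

Work backward from Firm B's decision.
- Low: BR = Tier5, leader payoff 9.
- High: BR = Tier4, leader payoff 7.
Firm A's induced payoffs are 9, 7, so Firm A commits to Low. Subgame-perfect outcome: (Low, Tier5) with payoffs (9, 15).
Under simultaneous play:
Firm A's best replies: Tier1→Low; Tier2→High; Tier3→High; Tier4→High; Tier5→High.
Firm B's best replies: Low→Tier5; High→Tier4.
Only (High, Tier4) has each player best-responding; Nash payoffs (7, 13).
Firm B earns 15 sequentially versus 13 at the Nash outcome: better off.

better off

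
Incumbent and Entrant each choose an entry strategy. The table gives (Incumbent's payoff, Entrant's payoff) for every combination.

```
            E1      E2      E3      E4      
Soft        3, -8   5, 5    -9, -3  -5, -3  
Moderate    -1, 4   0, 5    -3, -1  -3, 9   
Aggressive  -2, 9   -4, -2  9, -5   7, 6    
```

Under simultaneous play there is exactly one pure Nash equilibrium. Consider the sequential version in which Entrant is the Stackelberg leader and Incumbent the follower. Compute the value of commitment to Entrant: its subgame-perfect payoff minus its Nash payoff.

1

Incumbent best-responds to each possible Entrant move:
- E1: BR = Soft, leader payoff -8.
- E2: BR = Soft, leader payoff 5.
- E3: BR = Aggressive, leader payoff -5.
- E4: BR = Aggressive, leader payoff 6.
Entrant's induced payoffs are -8, 5, -5, 6, so Entrant commits to E4. Subgame-perfect outcome: (Aggressive, E4) with payoffs (7, 6).
For the simultaneous game, intersect best replies.
Incumbent's best replies: E1→Soft; E2→Soft; E3→Aggressive; E4→Aggressive.
Entrant's best replies: Soft→E2; Moderate→E4; Aggressive→E1.
Only (Soft, E2) has each player best-responding; Nash payoffs (5, 5).
Entrant's commitment gain: 6 − 5 = 1.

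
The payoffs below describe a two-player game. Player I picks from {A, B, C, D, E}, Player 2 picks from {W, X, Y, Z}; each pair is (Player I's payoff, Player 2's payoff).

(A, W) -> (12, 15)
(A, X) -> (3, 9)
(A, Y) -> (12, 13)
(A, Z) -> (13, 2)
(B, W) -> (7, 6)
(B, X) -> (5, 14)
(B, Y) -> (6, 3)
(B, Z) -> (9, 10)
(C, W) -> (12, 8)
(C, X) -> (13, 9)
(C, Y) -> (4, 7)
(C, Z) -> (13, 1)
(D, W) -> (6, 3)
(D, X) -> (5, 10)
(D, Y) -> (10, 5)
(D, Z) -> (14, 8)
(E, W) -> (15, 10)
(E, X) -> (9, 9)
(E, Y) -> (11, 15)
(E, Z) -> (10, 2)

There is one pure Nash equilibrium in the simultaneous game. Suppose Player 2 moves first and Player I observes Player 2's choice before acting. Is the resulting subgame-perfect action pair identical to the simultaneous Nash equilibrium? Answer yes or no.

Solve by backward induction (Player 2 leads).
- W → Player I plays E (best of 12, 7, 12, 6, 15); Player 2 gets 10.
- X → Player I plays C (best of 3, 5, 13, 5, 9); Player 2 gets 9.
- Y → Player I plays A (best of 12, 6, 4, 10, 11); Player 2 gets 13.
- Z → Player I plays D (best of 13, 9, 13, 14, 10); Player 2 gets 8.
Player 2's induced payoffs are 10, 9, 13, 8, so Player 2 commits to Y. Subgame-perfect outcome: (A, Y) with payoffs (12, 13).
For the simultaneous game, intersect best replies.
Player I's best replies: W→E; X→C; Y→A; Z→D.
Player 2's best replies: A→W; B→X; C→X; D→X; E→Y.
Only (C, X) has each player best-responding; Nash payoffs (13, 9).
Sequential outcome (A, Y) differs from the Nash profile (C, X).

no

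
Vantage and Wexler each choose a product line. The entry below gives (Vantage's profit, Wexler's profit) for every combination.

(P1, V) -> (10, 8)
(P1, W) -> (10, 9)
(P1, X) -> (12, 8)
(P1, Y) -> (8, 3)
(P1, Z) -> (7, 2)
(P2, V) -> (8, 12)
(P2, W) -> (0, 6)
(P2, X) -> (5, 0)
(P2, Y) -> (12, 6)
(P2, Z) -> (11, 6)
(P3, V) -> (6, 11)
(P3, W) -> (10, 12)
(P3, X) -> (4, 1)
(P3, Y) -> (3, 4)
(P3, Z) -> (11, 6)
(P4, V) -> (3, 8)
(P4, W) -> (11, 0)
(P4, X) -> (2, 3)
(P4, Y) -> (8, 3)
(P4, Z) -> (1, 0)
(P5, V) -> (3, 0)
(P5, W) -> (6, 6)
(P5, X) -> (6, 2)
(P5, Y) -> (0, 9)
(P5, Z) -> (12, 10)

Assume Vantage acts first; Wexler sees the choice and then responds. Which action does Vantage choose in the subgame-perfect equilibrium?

Solve by backward induction (Vantage leads).
- P1: BR = W, leader payoff 10.
- P2: BR = V, leader payoff 8.
- P3: BR = W, leader payoff 10.
- P4: BR = V, leader payoff 3.
- P5: BR = Z, leader payoff 12.
Among 10, 8, 10, 3, 12, the best is 12 at P5. Subgame-perfect outcome: (P5, Z) with payoffs (12, 10).

P5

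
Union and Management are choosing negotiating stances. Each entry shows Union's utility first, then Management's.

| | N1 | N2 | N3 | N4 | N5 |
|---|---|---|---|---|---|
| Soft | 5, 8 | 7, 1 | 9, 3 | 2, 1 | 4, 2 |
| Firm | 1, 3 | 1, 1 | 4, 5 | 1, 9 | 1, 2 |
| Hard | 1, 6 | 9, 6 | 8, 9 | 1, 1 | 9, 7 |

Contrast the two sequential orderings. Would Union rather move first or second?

If Union leads: Management's best replies are Soft→N1, Firm→N4, Hard→N3; Union's induced payoffs 5, 1, 8; outcome (Hard, N3), payoffs (8, 9).
If Management leads: Union's best replies are N1→Soft, N2→Hard, N3→Soft, N4→Soft, N5→Hard; Management's induced payoffs 8, 6, 3, 1, 7; outcome (Soft, N1), payoffs (5, 8).
Union gets 8 moving first and 5 moving second, so Union prefers to move first.

first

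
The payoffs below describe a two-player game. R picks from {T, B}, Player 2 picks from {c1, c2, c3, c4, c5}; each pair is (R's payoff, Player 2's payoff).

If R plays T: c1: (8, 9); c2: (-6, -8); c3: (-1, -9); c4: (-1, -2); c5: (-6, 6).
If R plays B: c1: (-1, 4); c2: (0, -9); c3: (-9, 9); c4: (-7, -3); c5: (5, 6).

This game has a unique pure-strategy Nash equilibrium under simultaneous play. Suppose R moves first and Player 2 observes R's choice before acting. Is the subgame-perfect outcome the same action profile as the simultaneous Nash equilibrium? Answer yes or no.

Work backward from Player 2's decision.
- T → Player 2 plays c1 (best of 9, -8, -9, -2, 6); R gets 8.
- B → Player 2 plays c3 (best of 4, -9, 9, -3, 6); R gets -9.
Among 8, -9, the best is 8 at T. Subgame-perfect outcome: (T, c1) with payoffs (8, 9).
Under simultaneous play:
R's best replies: c1→T; c2→B; c3→T; c4→T; c5→B.
Player 2's best replies: T→c1; B→c3.
Only (T, c1) has each player best-responding; Nash payoffs (8, 9).
Sequential outcome (T, c1) coincides with the Nash profile (T, c1).

yes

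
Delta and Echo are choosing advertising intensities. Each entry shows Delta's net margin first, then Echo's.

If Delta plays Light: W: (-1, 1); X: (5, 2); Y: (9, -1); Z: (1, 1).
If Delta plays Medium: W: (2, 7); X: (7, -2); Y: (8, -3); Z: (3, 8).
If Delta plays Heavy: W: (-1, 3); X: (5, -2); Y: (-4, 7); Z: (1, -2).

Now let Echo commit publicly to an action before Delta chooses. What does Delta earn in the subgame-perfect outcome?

Solve by backward induction (Echo leads).
- W: BR = Medium, leader payoff 7.
- X: BR = Medium, leader payoff -2.
- Y: BR = Light, leader payoff -1.
- Z: BR = Medium, leader payoff 8.
Among 7, -2, -1, 8, the best is 8 at Z. Subgame-perfect outcome: (Medium, Z) with payoffs (3, 8).

3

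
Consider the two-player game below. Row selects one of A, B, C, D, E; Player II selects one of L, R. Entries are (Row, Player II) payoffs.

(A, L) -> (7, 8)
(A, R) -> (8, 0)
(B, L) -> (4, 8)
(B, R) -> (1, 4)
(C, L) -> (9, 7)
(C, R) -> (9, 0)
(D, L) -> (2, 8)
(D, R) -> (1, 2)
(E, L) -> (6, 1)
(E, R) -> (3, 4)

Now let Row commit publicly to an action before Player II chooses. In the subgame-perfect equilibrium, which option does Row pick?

Solve by backward induction (Row leads).
- A: Player II compares 8, 0 and picks L; Row would get 7.
- B: Player II compares 8, 4 and picks L; Row would get 4.
- C: Player II compares 7, 0 and picks L; Row would get 9.
- D: Player II compares 8, 2 and picks L; Row would get 2.
- E: Player II compares 1, 4 and picks R; Row would get 3.
Row's induced payoffs are 7, 4, 9, 2, 3, so Row commits to C. Subgame-perfect outcome: (C, L) with payoffs (9, 7).

C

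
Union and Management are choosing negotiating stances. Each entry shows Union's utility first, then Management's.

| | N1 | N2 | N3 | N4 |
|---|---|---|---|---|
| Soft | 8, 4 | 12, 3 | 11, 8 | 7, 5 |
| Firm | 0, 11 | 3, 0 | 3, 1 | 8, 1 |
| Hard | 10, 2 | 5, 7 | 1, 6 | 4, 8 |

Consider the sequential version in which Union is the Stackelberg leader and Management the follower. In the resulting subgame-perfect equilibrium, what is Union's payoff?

11

Backward induction with Union moving first.
- Soft: Management compares 4, 3, 8, 5 and picks N3; Union would get 11.
- Firm: Management compares 11, 0, 1, 1 and picks N1; Union would get 0.
- Hard: Management compares 2, 7, 6, 8 and picks N4; Union would get 4.
Union's induced payoffs are 11, 0, 4, so Union commits to Soft. Subgame-perfect outcome: (Soft, N3) with payoffs (11, 8).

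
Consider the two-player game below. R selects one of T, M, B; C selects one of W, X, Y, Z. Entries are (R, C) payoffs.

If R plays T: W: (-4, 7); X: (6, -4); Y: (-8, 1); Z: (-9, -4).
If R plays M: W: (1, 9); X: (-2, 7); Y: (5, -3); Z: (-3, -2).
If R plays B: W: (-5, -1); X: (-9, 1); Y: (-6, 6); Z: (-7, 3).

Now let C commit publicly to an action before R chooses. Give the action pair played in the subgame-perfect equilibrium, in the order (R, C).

Backward induction with C moving first.
- W → R plays M (best of -4, 1, -5); C gets 9.
- X → R plays T (best of 6, -2, -9); C gets -4.
- Y → R plays M (best of -8, 5, -6); C gets -3.
- Z → R plays M (best of -9, -3, -7); C gets -2.
C's induced payoffs are 9, -4, -3, -2, so C commits to W. Subgame-perfect outcome: (M, W) with payoffs (1, 9).

(M, W)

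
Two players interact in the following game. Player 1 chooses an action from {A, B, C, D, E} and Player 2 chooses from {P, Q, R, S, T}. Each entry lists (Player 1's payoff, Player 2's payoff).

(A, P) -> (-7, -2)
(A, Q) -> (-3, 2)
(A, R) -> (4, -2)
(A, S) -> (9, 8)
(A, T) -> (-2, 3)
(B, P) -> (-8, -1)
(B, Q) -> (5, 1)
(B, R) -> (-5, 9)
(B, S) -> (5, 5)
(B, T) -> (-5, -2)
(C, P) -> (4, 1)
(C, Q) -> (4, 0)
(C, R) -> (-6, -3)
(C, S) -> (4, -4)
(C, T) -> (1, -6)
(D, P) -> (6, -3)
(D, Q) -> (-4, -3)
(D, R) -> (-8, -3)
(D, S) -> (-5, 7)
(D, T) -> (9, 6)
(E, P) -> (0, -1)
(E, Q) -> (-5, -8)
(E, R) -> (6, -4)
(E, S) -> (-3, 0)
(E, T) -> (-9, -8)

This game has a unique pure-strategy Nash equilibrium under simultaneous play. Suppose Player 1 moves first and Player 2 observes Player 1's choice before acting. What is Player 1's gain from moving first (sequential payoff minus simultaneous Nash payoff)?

0

Player 2 best-responds to each possible Player 1 move:
- A: Player 2 compares -2, 2, -2, 8, 3 and picks S; Player 1 would get 9.
- B: Player 2 compares -1, 1, 9, 5, -2 and picks R; Player 1 would get -5.
- C: Player 2 compares 1, 0, -3, -4, -6 and picks P; Player 1 would get 4.
- D: Player 2 compares -3, -3, -3, 7, 6 and picks S; Player 1 would get -5.
- E: Player 2 compares -1, -8, -4, 0, -8 and picks S; Player 1 would get -3.
Among 9, -5, 4, -5, -3, the best is 9 at A. Subgame-perfect outcome: (A, S) with payoffs (9, 8).
Now find the simultaneous Nash equilibrium.
Player 1's best replies: P→D; Q→B; R→E; S→A; T→D.
Player 2's best replies: A→S; B→R; C→P; D→S; E→S.
The unique mutual best reply is (A, S), giving (9, 8).
Player 1's commitment gain: 9 − 9 = 0.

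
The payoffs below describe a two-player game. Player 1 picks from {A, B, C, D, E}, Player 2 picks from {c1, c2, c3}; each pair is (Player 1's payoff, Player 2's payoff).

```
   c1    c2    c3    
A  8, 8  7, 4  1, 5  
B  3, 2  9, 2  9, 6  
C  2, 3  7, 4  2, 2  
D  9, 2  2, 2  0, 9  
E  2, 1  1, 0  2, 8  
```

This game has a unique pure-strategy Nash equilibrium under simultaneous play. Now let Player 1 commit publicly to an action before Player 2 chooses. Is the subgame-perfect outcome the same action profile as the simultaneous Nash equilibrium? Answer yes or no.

yes

Player 2 best-responds to each possible Player 1 move:
- A: BR = c1, leader payoff 8.
- B: BR = c3, leader payoff 9.
- C: BR = c2, leader payoff 7.
- D: BR = c3, leader payoff 0.
- E: BR = c3, leader payoff 2.
Player 1's induced payoffs are 8, 9, 7, 0, 2, so Player 1 commits to B. Subgame-perfect outcome: (B, c3) with payoffs (9, 6).
Now find the simultaneous Nash equilibrium.
Player 1's best replies: c1→D; c2→B; c3→B.
Player 2's best replies: A→c1; B→c3; C→c2; D→c3; E→c3.
Only (B, c3) has each player best-responding; Nash payoffs (9, 6).
Sequential outcome (B, c3) coincides with the Nash profile (B, c3).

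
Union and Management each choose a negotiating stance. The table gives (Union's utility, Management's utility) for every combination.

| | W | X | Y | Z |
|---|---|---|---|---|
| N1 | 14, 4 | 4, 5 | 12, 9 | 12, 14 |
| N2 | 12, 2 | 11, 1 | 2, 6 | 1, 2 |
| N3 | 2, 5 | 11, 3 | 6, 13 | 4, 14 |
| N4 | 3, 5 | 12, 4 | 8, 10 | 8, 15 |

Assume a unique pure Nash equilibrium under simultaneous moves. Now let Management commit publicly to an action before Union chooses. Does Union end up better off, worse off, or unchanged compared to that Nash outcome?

Work backward from Union's decision.
- W: Union compares 14, 12, 2, 3 and picks N1; Management would get 4.
- X: Union compares 4, 11, 11, 12 and picks N4; Management would get 4.
- Y: Union compares 12, 2, 6, 8 and picks N1; Management would get 9.
- Z: Union compares 12, 1, 4, 8 and picks N1; Management would get 14.
Among 4, 4, 9, 14, the best is 14 at Z. Subgame-perfect outcome: (N1, Z) with payoffs (12, 14).
Under simultaneous play:
Union's best replies: W→N1; X→N4; Y→N1; Z→N1.
Management's best replies: N1→Z; N2→Y; N3→Z; N4→Z.
The unique mutual best reply is (N1, Z), giving (12, 14).
Union earns 12 sequentially versus 12 at the Nash outcome: unchanged.

unchanged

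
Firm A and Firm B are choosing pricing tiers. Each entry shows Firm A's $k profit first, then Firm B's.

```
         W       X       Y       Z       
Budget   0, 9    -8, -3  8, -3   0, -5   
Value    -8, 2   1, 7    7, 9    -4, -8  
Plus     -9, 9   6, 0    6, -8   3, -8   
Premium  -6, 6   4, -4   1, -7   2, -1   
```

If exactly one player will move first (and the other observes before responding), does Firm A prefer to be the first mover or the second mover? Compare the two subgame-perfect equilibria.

first

If Firm A leads: Firm B's best replies are Budget→W, Value→Y, Plus→W, Premium→W; Firm A's induced payoffs 0, 7, -9, -6; outcome (Value, Y), payoffs (7, 9).
If Firm B leads: Firm A's best replies are W→Budget, X→Plus, Y→Budget, Z→Plus; Firm B's induced payoffs 9, 0, -3, -8; outcome (Budget, W), payoffs (0, 9).
Firm A gets 7 moving first and 0 moving second, so Firm A prefers to move first.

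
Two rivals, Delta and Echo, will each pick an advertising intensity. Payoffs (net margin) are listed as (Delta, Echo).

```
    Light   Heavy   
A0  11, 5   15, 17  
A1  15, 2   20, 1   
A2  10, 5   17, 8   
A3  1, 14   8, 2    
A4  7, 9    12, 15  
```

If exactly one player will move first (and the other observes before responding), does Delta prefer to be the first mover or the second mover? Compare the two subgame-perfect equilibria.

If Delta leads: Echo's best replies are A0→Heavy, A1→Light, A2→Heavy, A3→Light, A4→Heavy; Delta's induced payoffs 15, 15, 17, 1, 12; outcome (A2, Heavy), payoffs (17, 8).
If Echo leads: Delta's best replies are Light→A1, Heavy→A1; Echo's induced payoffs 2, 1; outcome (A1, Light), payoffs (15, 2).
Delta gets 17 moving first and 15 moving second, so Delta prefers to move first.

first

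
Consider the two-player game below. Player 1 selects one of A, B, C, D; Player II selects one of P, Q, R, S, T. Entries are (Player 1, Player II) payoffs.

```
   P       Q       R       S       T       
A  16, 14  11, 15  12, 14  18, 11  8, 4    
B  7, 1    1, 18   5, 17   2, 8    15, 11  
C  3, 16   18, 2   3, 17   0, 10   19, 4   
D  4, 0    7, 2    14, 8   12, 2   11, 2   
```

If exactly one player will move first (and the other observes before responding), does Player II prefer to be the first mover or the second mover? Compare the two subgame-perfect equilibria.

If Player 1 leads: Player II's best replies are A→Q, B→Q, C→R, D→R; Player 1's induced payoffs 11, 1, 3, 14; outcome (D, R), payoffs (14, 8).
If Player II leads: Player 1's best replies are P→A, Q→C, R→D, S→A, T→C; Player II's induced payoffs 14, 2, 8, 11, 4; outcome (A, P), payoffs (16, 14).
Player II gets 14 moving first and 8 moving second, so Player II prefers to move first.

first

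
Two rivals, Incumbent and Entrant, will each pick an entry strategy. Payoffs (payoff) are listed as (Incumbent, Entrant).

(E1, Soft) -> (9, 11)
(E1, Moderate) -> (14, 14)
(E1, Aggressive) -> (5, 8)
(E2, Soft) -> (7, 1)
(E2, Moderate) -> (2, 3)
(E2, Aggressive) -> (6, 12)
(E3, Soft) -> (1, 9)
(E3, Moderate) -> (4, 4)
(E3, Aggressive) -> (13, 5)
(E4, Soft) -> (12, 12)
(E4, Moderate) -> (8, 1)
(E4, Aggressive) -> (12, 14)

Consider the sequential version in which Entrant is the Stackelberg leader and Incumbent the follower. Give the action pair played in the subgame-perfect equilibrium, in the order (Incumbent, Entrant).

Incumbent best-responds to each possible Entrant move:
- Soft: BR = E4, leader payoff 12.
- Moderate: BR = E1, leader payoff 14.
- Aggressive: BR = E3, leader payoff 5.
Entrant's induced payoffs are 12, 14, 5, so Entrant commits to Moderate. Subgame-perfect outcome: (E1, Moderate) with payoffs (14, 14).

(E1, Moderate)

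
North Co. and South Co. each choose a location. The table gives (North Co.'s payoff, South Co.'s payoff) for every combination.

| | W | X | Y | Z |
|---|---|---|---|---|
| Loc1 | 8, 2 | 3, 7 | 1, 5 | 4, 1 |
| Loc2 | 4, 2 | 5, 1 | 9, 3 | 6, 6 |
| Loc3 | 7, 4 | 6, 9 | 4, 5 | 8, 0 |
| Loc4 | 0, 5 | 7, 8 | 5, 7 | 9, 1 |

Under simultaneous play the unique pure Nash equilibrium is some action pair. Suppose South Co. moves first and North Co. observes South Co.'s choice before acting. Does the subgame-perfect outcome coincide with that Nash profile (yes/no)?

Backward induction with South Co. moving first.
- W: North Co. compares 8, 4, 7, 0 and picks Loc1; South Co. would get 2.
- X: North Co. compares 3, 5, 6, 7 and picks Loc4; South Co. would get 8.
- Y: North Co. compares 1, 9, 4, 5 and picks Loc2; South Co. would get 3.
- Z: North Co. compares 4, 6, 8, 9 and picks Loc4; South Co. would get 1.
Maximizing over 2, 8, 3, 1, South Co. chooses X. Subgame-perfect outcome: (Loc4, X) with payoffs (7, 8).
Now find the simultaneous Nash equilibrium.
North Co.'s best replies: W→Loc1; X→Loc4; Y→Loc2; Z→Loc4.
South Co.'s best replies: Loc1→X; Loc2→Z; Loc3→X; Loc4→X.
The unique mutual best reply is (Loc4, X), giving (7, 8).
Sequential outcome (Loc4, X) coincides with the Nash profile (Loc4, X).

yes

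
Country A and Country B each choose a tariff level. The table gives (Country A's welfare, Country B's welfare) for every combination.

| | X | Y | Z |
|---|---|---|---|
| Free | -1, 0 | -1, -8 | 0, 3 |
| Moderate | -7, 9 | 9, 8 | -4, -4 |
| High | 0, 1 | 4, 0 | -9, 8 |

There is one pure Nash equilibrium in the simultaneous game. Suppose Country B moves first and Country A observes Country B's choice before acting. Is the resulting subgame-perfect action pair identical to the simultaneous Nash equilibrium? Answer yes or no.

Work backward from Country A's decision.
- X: Country A compares -1, -7, 0 and picks High; Country B would get 1.
- Y: Country A compares -1, 9, 4 and picks Moderate; Country B would get 8.
- Z: Country A compares 0, -4, -9 and picks Free; Country B would get 3.
Maximizing over 1, 8, 3, Country B chooses Y. Subgame-perfect outcome: (Moderate, Y) with payoffs (9, 8).
For the simultaneous game, intersect best replies.
Country A's best replies: X→High; Y→Moderate; Z→Free.
Country B's best replies: Free→Z; Moderate→X; High→Z.
Only (Free, Z) has each player best-responding; Nash payoffs (0, 3).
Sequential outcome (Moderate, Y) differs from the Nash profile (Free, Z).

no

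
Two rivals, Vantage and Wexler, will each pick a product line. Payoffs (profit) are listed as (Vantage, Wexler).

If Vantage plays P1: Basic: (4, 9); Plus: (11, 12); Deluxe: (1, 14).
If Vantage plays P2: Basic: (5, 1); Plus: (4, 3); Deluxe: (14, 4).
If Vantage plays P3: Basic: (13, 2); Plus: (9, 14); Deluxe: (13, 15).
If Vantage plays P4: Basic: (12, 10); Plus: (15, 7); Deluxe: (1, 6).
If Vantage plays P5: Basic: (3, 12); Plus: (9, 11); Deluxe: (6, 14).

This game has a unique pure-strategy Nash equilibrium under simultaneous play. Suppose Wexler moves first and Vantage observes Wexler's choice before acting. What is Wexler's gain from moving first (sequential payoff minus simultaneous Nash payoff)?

3

Backward induction with Wexler moving first.
- Basic: BR = P3, leader payoff 2.
- Plus: BR = P4, leader payoff 7.
- Deluxe: BR = P2, leader payoff 4.
Among 2, 7, 4, the best is 7 at Plus. Subgame-perfect outcome: (P4, Plus) with payoffs (15, 7).
Now find the simultaneous Nash equilibrium.
Vantage's best replies: Basic→P3; Plus→P4; Deluxe→P2.
Wexler's best replies: P1→Deluxe; P2→Deluxe; P3→Deluxe; P4→Basic; P5→Deluxe.
The unique mutual best reply is (P2, Deluxe), giving (14, 4).
Wexler's commitment gain: 7 − 4 = 3.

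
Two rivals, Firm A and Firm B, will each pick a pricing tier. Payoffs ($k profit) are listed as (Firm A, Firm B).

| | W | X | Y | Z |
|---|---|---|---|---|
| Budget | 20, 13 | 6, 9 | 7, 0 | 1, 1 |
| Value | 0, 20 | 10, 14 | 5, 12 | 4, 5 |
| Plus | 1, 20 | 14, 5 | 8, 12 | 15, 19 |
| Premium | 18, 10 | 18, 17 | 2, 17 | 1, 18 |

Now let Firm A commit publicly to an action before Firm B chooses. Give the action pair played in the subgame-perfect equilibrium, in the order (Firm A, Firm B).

Work backward from Firm B's decision.
- Budget: BR = W, leader payoff 20.
- Value: BR = W, leader payoff 0.
- Plus: BR = W, leader payoff 1.
- Premium: BR = Z, leader payoff 1.
Among 20, 0, 1, 1, the best is 20 at Budget. Subgame-perfect outcome: (Budget, W) with payoffs (20, 13).

(Budget, W)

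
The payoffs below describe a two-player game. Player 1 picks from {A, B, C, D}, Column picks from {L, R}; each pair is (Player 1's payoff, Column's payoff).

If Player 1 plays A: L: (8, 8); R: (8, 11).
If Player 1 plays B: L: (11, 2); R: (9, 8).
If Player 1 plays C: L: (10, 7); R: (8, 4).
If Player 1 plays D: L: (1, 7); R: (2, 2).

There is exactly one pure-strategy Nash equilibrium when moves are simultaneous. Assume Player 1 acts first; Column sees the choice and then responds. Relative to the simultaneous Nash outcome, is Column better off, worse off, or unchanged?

Backward induction with Player 1 moving first.
- A: BR = R, leader payoff 8.
- B: BR = R, leader payoff 9.
- C: BR = L, leader payoff 10.
- D: BR = L, leader payoff 1.
Player 1's induced payoffs are 8, 9, 10, 1, so Player 1 commits to C. Subgame-perfect outcome: (C, L) with payoffs (10, 7).
For the simultaneous game, intersect best replies.
Player 1's best replies: L→B; R→B.
Column's best replies: A→R; B→R; C→L; D→L.
The unique mutual best reply is (B, R), giving (9, 8).
Column earns 7 sequentially versus 8 at the Nash outcome: worse off.

worse off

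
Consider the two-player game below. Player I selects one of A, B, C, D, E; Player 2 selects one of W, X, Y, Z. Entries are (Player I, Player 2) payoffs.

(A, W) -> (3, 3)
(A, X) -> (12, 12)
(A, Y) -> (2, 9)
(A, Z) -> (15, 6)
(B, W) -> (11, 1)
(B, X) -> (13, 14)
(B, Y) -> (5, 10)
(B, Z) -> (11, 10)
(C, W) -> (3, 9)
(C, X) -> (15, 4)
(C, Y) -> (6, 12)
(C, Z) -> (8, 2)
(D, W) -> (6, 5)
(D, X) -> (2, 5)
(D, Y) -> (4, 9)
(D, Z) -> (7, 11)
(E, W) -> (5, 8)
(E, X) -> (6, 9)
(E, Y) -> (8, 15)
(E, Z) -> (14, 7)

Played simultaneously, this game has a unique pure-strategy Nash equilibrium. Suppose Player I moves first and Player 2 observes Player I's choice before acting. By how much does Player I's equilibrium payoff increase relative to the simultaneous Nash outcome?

Player 2 best-responds to each possible Player I move:
- A → Player 2 plays X (best of 3, 12, 9, 6); Player I gets 12.
- B → Player 2 plays X (best of 1, 14, 10, 10); Player I gets 13.
- C → Player 2 plays Y (best of 9, 4, 12, 2); Player I gets 6.
- D → Player 2 plays Z (best of 5, 5, 9, 11); Player I gets 7.
- E → Player 2 plays Y (best of 8, 9, 15, 7); Player I gets 8.
Among 12, 13, 6, 7, 8, the best is 13 at B. Subgame-perfect outcome: (B, X) with payoffs (13, 14).
Now find the simultaneous Nash equilibrium.
Player I's best replies: W→B; X→C; Y→E; Z→A.
Player 2's best replies: A→X; B→X; C→Y; D→Z; E→Y.
Only (E, Y) has each player best-responding; Nash payoffs (8, 15).
Player I's commitment gain: 13 − 8 = 5.

5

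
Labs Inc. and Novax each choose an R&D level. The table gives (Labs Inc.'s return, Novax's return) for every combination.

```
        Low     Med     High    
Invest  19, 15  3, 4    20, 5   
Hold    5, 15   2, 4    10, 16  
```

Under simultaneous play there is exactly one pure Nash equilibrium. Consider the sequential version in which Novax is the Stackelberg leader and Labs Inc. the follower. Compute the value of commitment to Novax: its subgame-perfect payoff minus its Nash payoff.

Work backward from Labs Inc.'s decision.
- Low: Labs Inc. compares 19, 5 and picks Invest; Novax would get 15.
- Med: Labs Inc. compares 3, 2 and picks Invest; Novax would get 4.
- High: Labs Inc. compares 20, 10 and picks Invest; Novax would get 5.
Maximizing over 15, 4, 5, Novax chooses Low. Subgame-perfect outcome: (Invest, Low) with payoffs (19, 15).
Under simultaneous play:
Labs Inc.'s best replies: Low→Invest; Med→Invest; High→Invest.
Novax's best replies: Invest→Low; Hold→High.
Only (Invest, Low) has each player best-responding; Nash payoffs (19, 15).
Novax's commitment gain: 15 − 15 = 0.

0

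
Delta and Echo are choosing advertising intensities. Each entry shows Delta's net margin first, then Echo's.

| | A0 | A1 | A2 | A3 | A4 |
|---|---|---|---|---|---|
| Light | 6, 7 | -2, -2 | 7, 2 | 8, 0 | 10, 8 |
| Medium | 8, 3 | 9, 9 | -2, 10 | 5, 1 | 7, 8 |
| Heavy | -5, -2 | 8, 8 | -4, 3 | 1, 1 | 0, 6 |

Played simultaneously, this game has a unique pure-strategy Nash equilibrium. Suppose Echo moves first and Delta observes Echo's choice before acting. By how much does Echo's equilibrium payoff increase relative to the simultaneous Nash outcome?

1

Backward induction with Echo moving first.
- A0 → Delta plays Medium (best of 6, 8, -5); Echo gets 3.
- A1 → Delta plays Medium (best of -2, 9, 8); Echo gets 9.
- A2 → Delta plays Light (best of 7, -2, -4); Echo gets 2.
- A3 → Delta plays Light (best of 8, 5, 1); Echo gets 0.
- A4 → Delta plays Light (best of 10, 7, 0); Echo gets 8.
Maximizing over 3, 9, 2, 0, 8, Echo chooses A1. Subgame-perfect outcome: (Medium, A1) with payoffs (9, 9).
Now find the simultaneous Nash equilibrium.
Delta's best replies: A0→Medium; A1→Medium; A2→Light; A3→Light; A4→Light.
Echo's best replies: Light→A4; Medium→A2; Heavy→A1.
The unique mutual best reply is (Light, A4), giving (10, 8).
Echo's commitment gain: 9 − 8 = 1.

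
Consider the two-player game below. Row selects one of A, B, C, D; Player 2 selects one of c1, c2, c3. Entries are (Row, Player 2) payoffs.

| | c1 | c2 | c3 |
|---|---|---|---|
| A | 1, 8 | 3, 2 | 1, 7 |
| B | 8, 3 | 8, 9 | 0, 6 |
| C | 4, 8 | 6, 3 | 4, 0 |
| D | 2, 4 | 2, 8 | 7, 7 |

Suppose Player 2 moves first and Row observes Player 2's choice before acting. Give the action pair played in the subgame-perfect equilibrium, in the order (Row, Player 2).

Row best-responds to each possible Player 2 move:
- c1: Row compares 1, 8, 4, 2 and picks B; Player 2 would get 3.
- c2: Row compares 3, 8, 6, 2 and picks B; Player 2 would get 9.
- c3: Row compares 1, 0, 4, 7 and picks D; Player 2 would get 7.
Player 2's induced payoffs are 3, 9, 7, so Player 2 commits to c2. Subgame-perfect outcome: (B, c2) with payoffs (8, 9).

(B, c2)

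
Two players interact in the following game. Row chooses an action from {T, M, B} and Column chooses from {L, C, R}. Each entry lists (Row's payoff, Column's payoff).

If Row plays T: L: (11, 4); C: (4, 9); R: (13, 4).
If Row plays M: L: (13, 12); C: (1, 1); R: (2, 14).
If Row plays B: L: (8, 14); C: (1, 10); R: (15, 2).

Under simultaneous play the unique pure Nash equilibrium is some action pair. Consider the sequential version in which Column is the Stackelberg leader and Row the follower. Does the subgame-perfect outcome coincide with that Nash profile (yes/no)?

Backward induction with Column moving first.
- L → Row plays M (best of 11, 13, 8); Column gets 12.
- C → Row plays T (best of 4, 1, 1); Column gets 9.
- R → Row plays B (best of 13, 2, 15); Column gets 2.
Maximizing over 12, 9, 2, Column chooses L. Subgame-perfect outcome: (M, L) with payoffs (13, 12).
Now find the simultaneous Nash equilibrium.
Row's best replies: L→M; C→T; R→B.
Column's best replies: T→C; M→R; B→L.
Only (T, C) has each player best-responding; Nash payoffs (4, 9).
Sequential outcome (M, L) differs from the Nash profile (T, C).

no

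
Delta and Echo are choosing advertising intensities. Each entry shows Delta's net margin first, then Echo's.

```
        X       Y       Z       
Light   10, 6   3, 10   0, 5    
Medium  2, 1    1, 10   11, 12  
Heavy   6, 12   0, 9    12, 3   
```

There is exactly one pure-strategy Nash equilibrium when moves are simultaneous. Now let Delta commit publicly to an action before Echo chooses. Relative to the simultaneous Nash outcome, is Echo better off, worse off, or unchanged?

Solve by backward induction (Delta leads).
- Light: BR = Y, leader payoff 3.
- Medium: BR = Z, leader payoff 11.
- Heavy: BR = X, leader payoff 6.
Among 3, 11, 6, the best is 11 at Medium. Subgame-perfect outcome: (Medium, Z) with payoffs (11, 12).
Under simultaneous play:
Delta's best replies: X→Light; Y→Light; Z→Heavy.
Echo's best replies: Light→Y; Medium→Z; Heavy→X.
Only (Light, Y) has each player best-responding; Nash payoffs (3, 10).
Echo earns 12 sequentially versus 10 at the Nash outcome: better off.

better off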